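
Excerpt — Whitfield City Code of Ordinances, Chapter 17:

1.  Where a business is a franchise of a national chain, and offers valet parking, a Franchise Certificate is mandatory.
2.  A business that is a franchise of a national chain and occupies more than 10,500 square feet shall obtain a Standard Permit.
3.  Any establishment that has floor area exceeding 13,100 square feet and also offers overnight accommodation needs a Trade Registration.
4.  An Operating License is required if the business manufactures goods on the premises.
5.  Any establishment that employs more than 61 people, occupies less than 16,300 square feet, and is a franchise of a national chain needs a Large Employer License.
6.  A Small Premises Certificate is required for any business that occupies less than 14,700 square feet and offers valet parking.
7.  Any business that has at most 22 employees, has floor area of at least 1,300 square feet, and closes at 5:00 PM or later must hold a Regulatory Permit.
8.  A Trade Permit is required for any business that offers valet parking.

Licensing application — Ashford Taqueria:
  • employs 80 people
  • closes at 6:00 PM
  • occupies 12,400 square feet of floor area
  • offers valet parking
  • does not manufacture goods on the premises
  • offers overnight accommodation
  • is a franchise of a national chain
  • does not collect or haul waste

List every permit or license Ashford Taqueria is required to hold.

1. is a franchise of a national chain; offers valet parking → Franchise Certificate required.
2. is a franchise of a national chain; floor area 12,400 square feet > 10,500 square feet → Standard Permit required.
3. floor area 12,400 square feet ≤ 13,100 square feet; offers overnight accommodation → Trade Registration not required.
4. does not manufacture goods on the premises → Operating License not required.
5. employees 80 > 61; floor area 12,400 square feet < 16,300 square feet; is a franchise of a national chain → Large Employer License required.
6. floor area 12,400 square feet < 14,700 square feet; offers valet parking → Small Premises Certificate required.
7. employees 80 > 22; floor area 12,400 square feet ≥ 1,300 square feet; closes 6:00 PM, after 5:00 PM → Regulatory Permit not required.
8. offers valet parking → Trade Permit required.

Franchise Certificate, Large Employer License, Small Premises Certificate, Standard Permit, Trade Permit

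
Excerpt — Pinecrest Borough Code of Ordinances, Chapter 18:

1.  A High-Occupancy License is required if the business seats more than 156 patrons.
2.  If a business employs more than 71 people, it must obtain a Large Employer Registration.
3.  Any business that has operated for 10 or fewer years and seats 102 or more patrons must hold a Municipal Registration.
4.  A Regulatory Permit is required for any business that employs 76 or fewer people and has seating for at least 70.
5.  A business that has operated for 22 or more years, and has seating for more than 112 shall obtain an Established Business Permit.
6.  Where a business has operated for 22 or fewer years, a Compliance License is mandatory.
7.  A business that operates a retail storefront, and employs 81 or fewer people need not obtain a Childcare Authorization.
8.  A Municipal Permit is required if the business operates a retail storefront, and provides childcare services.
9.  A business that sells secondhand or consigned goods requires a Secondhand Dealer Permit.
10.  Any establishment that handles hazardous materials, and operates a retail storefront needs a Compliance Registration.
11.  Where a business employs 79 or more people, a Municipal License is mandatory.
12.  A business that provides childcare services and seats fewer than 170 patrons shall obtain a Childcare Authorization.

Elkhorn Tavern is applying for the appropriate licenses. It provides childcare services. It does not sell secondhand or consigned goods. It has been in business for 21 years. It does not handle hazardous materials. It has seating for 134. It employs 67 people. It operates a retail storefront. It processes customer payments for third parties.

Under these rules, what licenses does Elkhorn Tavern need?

1. seating 134 ≤ 156 → High-Occupancy License not required.
2. employees 67 ≤ 71 → Large Employer Registration not required.
3. years in business 21 > 10; seating 134 ≥ 102 → Municipal Registration not required.
4. employees 67 ≤ 76; seating 134 ≥ 70 → Regulatory Permit required.
5. years in business 21 < 22; seating 134 > 112 → Established Business Permit not required.
6. years in business 21 ≤ 22 → Compliance License required.
7. operates a retail storefront; employees 67 ≤ 81 → exempt from Childcare Authorization.
8. operates a retail storefront; provides childcare services → Municipal Permit required.
9. does not sell secondhand or consigned goods → Secondhand Dealer Permit not required.
10. does not handle hazardous materials; operates a retail storefront → Compliance Registration not required.
11. employees 67 < 79 → Municipal License not required.
12. provides childcare services; seating 134 < 170 → Childcare Authorization required.

Compliance License, Municipal Permit, Regulatory Permit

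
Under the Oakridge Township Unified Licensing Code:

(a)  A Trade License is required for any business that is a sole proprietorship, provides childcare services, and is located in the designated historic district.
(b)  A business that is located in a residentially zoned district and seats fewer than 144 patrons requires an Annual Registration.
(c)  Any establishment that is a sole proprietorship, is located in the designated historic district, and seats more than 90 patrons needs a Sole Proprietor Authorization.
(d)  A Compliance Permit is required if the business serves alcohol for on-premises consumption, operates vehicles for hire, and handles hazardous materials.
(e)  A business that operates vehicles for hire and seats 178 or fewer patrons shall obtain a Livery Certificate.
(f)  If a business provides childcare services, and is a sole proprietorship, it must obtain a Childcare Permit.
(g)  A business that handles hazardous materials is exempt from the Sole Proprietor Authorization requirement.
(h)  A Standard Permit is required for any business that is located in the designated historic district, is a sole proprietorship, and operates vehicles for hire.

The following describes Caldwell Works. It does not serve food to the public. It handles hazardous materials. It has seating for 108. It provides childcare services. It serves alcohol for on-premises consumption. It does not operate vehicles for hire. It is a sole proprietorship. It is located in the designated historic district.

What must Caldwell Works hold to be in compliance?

(a) is a sole proprietorship; provides childcare services; is located in the designated historic district → Trade License required.
(b) is located in the designated historic district (not: is located in a residentially zoned district); seating 108 < 144 → Annual Registration not required.
(c) is a sole proprietorship; is located in the designated historic district; seating 108 > 90 → Sole Proprietor Authorization required.
(d) serves alcohol for on-premises consumption; does not operate vehicles for hire; handles hazardous materials → Compliance Permit not required.
(e) does not operate vehicles for hire; seating 108 ≤ 178 → Livery Certificate not required.
(f) provides childcare services; is a sole proprietorship → Childcare Permit required.
(g) handles hazardous materials → exempt from Sole Proprietor Authorization.
(h) is located in the designated historic district; is a sole proprietorship; does not operate vehicles for hire → Standard Permit not required.

Childcare Permit, Trade License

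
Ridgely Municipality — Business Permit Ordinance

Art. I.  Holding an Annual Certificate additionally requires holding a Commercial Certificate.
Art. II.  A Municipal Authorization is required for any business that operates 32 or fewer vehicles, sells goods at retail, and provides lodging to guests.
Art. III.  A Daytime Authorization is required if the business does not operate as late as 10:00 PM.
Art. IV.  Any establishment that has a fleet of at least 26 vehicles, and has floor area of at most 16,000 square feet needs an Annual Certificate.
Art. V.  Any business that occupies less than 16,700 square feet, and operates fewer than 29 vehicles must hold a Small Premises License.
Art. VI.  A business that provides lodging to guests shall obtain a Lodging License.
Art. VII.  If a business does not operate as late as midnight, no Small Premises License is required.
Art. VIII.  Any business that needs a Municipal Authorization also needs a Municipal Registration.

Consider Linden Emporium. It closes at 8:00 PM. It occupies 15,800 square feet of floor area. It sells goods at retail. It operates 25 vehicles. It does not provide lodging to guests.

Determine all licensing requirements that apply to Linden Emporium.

Daytime Authorization

Art. I. Annual Certificate is not required → no effect.
Art. II. vehicles 25 ≤ 32; sells goods at retail; does not provide lodging to guests → Municipal Authorization not required.
Art. III. closes 8:00 PM, at/before 10:00 PM → Daytime Authorization required.
Art. IV. vehicles 25 < 26; floor area 15,800 square feet ≤ 16,000 square feet → Annual Certificate not required.
Art. V. floor area 15,800 square feet < 16,700 square feet; vehicles 25 < 29 → Small Premises License required.
Art. VI. does not provide lodging to guests → Lodging License not required.
Art. VII. closes 8:00 PM, at/before midnight → exempt from Small Premises License.
Art. VIII. Municipal Authorization is not required → no effect.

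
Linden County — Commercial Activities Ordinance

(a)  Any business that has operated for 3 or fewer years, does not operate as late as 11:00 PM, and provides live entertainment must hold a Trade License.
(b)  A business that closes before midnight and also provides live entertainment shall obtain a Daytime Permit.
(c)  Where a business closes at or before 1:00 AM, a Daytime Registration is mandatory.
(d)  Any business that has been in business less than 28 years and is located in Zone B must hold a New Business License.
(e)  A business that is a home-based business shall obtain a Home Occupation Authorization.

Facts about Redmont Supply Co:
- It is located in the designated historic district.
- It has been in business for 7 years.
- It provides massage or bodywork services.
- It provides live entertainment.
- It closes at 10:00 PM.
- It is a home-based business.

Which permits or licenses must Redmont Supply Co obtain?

Daytime Permit, Daytime Registration, Home Occupation Authorization

(a) years in business 7 > 3; closes 10:00 PM, at/before 11:00 PM; provides live entertainment → Trade License not required.
(b) closes 10:00 PM, at/before midnight; provides live entertainment → Daytime Permit required.
(c) closes 10:00 PM, at/before 1:00 AM → Daytime Registration required.
(d) years in business 7 < 28; is located in the designated historic district (not: is located in Zone B) → New Business License not required.
(e) is a home-based business → Home Occupation Authorization required.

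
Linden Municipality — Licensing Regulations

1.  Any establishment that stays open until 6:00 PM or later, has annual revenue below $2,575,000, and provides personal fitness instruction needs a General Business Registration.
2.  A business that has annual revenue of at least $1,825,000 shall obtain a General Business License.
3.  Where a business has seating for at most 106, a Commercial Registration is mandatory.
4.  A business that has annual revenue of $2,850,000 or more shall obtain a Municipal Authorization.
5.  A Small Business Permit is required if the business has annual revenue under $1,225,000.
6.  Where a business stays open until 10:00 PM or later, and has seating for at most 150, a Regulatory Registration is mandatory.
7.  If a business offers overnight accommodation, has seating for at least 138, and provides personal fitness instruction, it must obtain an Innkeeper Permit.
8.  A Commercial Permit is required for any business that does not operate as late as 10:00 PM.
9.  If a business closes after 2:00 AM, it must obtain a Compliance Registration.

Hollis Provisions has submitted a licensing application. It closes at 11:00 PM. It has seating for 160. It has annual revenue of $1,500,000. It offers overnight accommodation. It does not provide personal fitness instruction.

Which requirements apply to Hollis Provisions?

1. closes 11:00 PM, after 6:00 PM; revenue $1,500,000 < $2,575,000; does not provide personal fitness instruction → General Business Registration not required.
2. revenue $1,500,000 < $1,825,000 → General Business License not required.
3. seating 160 > 106 → Commercial Registration not required.
4. revenue $1,500,000 < $2,850,000 → Municipal Authorization not required.
5. revenue $1,500,000 ≥ $1,225,000 → Small Business Permit not required.
6. closes 11:00 PM, after 10:00 PM; seating 160 > 150 → Regulatory Registration not required.
7. offers overnight accommodation; seating 160 ≥ 138; does not provide personal fitness instruction → Innkeeper Permit not required.
8. closes 11:00 PM, after 10:00 PM → Commercial Permit not required.
9. closes 11:00 PM, at/before 2:00 AM → Compliance Registration not required.

None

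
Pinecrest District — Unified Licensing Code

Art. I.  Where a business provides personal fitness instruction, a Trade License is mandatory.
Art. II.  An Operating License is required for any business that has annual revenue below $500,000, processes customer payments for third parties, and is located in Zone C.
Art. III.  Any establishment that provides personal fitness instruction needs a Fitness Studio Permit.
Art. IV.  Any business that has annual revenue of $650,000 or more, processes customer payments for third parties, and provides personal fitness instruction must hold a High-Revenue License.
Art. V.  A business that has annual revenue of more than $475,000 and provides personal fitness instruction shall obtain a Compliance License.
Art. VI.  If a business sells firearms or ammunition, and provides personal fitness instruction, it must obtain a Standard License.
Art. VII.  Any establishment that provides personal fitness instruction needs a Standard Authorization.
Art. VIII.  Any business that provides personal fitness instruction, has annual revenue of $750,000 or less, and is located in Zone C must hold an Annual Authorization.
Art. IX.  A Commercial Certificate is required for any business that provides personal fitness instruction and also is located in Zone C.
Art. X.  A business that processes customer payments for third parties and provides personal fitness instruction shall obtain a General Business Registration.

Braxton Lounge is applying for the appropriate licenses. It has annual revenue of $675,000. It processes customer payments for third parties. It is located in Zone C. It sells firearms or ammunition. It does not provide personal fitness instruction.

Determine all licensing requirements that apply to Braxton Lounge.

None

Art. I. does not provide personal fitness instruction → Trade License not required.
Art. II. revenue $675,000 ≥ $500,000; processes customer payments for third parties; is located in Zone C → Operating License not required.
Art. III. does not provide personal fitness instruction → Fitness Studio Permit not required.
Art. IV. revenue $675,000 ≥ $650,000; processes customer payments for third parties; does not provide personal fitness instruction → High-Revenue License not required.
Art. V. revenue $675,000 > $475,000; does not provide personal fitness instruction → Compliance License not required.
Art. VI. sells firearms or ammunition; does not provide personal fitness instruction → Standard License not required.
Art. VII. does not provide personal fitness instruction → Standard Authorization not required.
Art. VIII. does not provide personal fitness instruction; revenue $675,000 ≤ $750,000; is located in Zone C → Annual Authorization not required.
Art. IX. does not provide personal fitness instruction; is located in Zone C → Commercial Certificate not required.
Art. X. processes customer payments for third parties; does not provide personal fitness instruction → General Business Registration not required.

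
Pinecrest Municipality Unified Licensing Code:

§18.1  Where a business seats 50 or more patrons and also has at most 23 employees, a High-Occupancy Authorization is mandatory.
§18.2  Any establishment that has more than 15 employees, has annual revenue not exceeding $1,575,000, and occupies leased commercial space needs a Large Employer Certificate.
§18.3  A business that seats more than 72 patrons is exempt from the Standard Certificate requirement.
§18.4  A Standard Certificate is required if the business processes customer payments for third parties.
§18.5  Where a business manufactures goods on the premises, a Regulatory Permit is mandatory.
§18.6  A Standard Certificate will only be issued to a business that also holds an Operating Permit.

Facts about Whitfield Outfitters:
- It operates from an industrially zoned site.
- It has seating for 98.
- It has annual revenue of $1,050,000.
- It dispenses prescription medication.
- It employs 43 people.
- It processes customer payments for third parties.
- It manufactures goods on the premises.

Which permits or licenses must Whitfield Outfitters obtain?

§18.1 seating 98 ≥ 50; employees 43 > 23 → High-Occupancy Authorization not required.
§18.2 employees 43 > 15; revenue $1,050,000 ≤ $1,575,000; operates from an industrially zoned site (not: occupies leased commercial space) → Large Employer Certificate not required.
§18.3 seating 98 > 72 → exempt from Standard Certificate.
§18.4 processes customer payments for third parties → Standard Certificate required.
§18.5 manufactures goods on the premises → Regulatory Permit required.
§18.6 Standard Certificate is not required → no effect.

Regulatory Permit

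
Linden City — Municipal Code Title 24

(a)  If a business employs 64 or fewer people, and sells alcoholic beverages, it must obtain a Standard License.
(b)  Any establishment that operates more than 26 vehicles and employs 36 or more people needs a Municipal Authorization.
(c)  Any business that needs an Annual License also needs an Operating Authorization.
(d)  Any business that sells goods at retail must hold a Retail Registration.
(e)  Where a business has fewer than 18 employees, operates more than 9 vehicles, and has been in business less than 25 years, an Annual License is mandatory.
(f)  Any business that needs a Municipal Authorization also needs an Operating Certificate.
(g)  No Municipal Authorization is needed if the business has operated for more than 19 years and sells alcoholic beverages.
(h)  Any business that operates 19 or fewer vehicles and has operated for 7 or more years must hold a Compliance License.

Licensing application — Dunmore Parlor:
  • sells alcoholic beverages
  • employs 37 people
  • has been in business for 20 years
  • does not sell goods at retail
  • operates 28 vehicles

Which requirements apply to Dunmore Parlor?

Standard License

(a) employees 37 ≤ 64; sells alcoholic beverages → Standard License required.
(b) vehicles 28 > 26; employees 37 ≥ 36 → Municipal Authorization required.
(c) Annual License is not required → no effect.
(d) does not sell goods at retail → Retail Registration not required.
(e) employees 37 ≥ 18; vehicles 28 > 9; years in business 20 < 25 → Annual License not required.
(f) Municipal Authorization is not required → no effect.
(g) years in business 20 > 19; sells alcoholic beverages → exempt from Municipal Authorization.
(h) vehicles 28 > 19; years in business 20 ≥ 7 → Compliance License not required.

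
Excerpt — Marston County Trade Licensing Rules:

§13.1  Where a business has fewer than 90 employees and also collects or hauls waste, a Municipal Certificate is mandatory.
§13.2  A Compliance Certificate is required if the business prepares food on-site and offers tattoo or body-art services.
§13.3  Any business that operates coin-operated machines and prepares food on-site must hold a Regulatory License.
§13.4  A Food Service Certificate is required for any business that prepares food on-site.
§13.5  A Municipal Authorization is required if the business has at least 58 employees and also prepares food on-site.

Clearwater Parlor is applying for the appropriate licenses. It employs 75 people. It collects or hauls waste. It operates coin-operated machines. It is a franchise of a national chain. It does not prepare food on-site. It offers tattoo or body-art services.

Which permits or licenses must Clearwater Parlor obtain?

§13.1 employees 75 < 90; collects or hauls waste → Municipal Certificate required.
§13.2 does not prepare food on-site; offers tattoo or body-art services → Compliance Certificate not required.
§13.3 operates coin-operated machines; does not prepare food on-site → Regulatory License not required.
§13.4 does not prepare food on-site → Food Service Certificate not required.
§13.5 employees 75 ≥ 58; does not prepare food on-site → Municipal Authorization not required.

Municipal Certificate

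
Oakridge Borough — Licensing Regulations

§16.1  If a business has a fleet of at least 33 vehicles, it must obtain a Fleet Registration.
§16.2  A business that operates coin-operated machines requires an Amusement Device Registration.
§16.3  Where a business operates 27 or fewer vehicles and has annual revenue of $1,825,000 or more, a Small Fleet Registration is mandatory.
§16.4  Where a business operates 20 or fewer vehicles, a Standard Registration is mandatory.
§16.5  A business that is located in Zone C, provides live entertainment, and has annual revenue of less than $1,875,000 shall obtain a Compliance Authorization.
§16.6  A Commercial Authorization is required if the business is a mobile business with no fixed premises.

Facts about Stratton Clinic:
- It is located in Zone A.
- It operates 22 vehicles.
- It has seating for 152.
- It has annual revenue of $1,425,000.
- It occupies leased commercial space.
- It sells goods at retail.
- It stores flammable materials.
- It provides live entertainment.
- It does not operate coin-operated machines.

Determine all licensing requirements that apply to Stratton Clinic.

None

§16.1 vehicles 22 < 33 → Fleet Registration not required.
§16.2 does not operate coin-operated machines → Amusement Device Registration not required.
§16.3 vehicles 22 ≤ 27; revenue $1,425,000 < $1,825,000 → Small Fleet Registration not required.
§16.4 vehicles 22 > 20 → Standard Registration not required.
§16.5 is located in Zone A (not: is located in Zone C); provides live entertainment; revenue $1,425,000 < $1,875,000 → Compliance Authorization not required.
§16.6 occupies leased commercial space (not: is a mobile business with no fixed premises) → Commercial Authorization not required.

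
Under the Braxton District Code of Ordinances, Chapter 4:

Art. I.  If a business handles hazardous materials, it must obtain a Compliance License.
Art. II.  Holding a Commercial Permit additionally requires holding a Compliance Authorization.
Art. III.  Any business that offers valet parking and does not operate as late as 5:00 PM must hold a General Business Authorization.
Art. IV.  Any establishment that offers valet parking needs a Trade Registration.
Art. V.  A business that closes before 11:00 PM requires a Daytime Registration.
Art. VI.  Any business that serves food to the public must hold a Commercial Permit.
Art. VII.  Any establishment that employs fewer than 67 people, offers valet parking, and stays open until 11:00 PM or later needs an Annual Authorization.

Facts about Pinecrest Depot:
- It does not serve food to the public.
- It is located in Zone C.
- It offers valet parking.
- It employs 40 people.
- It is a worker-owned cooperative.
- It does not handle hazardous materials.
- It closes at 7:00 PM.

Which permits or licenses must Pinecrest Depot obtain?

Daytime Registration, Trade Registration

Art. I. does not handle hazardous materials → Compliance License not required.
Art. II. Commercial Permit is not required → no effect.
Art. III. offers valet parking; closes 7:00 PM, after 5:00 PM → General Business Authorization not required.
Art. IV. offers valet parking → Trade Registration required.
Art. V. closes 7:00 PM, at/before 11:00 PM → Daytime Registration required.
Art. VI. does not serve food to the public → Commercial Permit not required.
Art. VII. employees 40 < 67; offers valet parking; closes 7:00 PM, at/before 11:00 PM → Annual Authorization not required.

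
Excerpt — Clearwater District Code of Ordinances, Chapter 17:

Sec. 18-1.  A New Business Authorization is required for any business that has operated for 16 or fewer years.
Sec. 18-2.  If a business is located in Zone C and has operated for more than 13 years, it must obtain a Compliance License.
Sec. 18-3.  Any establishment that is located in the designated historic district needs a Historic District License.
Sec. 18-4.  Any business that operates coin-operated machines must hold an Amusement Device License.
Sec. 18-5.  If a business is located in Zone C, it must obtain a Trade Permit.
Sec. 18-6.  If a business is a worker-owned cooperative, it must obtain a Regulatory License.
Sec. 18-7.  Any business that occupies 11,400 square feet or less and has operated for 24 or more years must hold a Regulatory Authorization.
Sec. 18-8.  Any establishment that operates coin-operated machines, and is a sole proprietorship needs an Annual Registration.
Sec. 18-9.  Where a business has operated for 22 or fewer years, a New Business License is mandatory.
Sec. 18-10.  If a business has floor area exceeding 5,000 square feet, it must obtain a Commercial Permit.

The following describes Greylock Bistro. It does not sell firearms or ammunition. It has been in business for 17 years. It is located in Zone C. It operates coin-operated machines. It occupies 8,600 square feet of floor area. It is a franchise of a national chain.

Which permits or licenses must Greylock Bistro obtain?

Sec. 18-1. years in business 17 > 16 → New Business Authorization not required.
Sec. 18-2. is located in Zone C; years in business 17 > 13 → Compliance License required.
Sec. 18-3. is located in Zone C (not: is located in the designated historic district) → Historic District License not required.
Sec. 18-4. operates coin-operated machines → Amusement Device License required.
Sec. 18-5. is located in Zone C → Trade Permit required.
Sec. 18-6. is a franchise of a national chain (not: is a worker-owned cooperative) → Regulatory License not required.
Sec. 18-7. floor area 8,600 square feet ≤ 11,400 square feet; years in business 17 < 24 → Regulatory Authorization not required.
Sec. 18-8. operates coin-operated machines; is a franchise of a national chain (not: is a sole proprietorship) → Annual Registration not required.
Sec. 18-9. years in business 17 ≤ 22 → New Business License required.
Sec. 18-10. floor area 8,600 square feet > 5,000 square feet → Commercial Permit required.

Amusement Device License, Commercial Permit, Compliance License, New Business License, Trade Permit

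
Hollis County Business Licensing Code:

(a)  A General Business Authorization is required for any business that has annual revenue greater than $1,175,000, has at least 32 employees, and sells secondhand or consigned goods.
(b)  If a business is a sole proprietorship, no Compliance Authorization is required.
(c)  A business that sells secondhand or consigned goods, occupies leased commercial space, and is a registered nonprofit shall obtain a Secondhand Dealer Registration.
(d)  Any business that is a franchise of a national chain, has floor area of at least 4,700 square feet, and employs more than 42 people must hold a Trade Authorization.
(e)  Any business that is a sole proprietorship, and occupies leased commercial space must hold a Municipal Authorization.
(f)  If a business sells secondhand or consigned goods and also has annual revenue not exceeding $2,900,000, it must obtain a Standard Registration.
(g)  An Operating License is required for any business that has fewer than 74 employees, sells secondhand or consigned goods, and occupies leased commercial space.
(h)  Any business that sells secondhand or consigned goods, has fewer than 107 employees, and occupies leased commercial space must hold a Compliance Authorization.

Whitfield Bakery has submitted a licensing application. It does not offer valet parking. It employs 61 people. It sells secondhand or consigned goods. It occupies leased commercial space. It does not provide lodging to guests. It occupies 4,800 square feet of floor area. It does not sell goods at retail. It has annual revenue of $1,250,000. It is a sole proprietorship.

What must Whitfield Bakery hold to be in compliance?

(a) revenue $1,250,000 > $1,175,000; employees 61 ≥ 32; sells secondhand or consigned goods → General Business Authorization required.
(b) is a sole proprietorship → exempt from Compliance Authorization.
(c) sells secondhand or consigned goods; occupies leased commercial space; is a sole proprietorship (not: is a registered nonprofit) → Secondhand Dealer Registration not required.
(d) is a sole proprietorship (not: is a franchise of a national chain); floor area 4,800 square feet ≥ 4,700 square feet; employees 61 > 42 → Trade Authorization not required.
(e) is a sole proprietorship; occupies leased commercial space → Municipal Authorization required.
(f) sells secondhand or consigned goods; revenue $1,250,000 ≤ $2,900,000 → Standard Registration required.
(g) employees 61 < 74; sells secondhand or consigned goods; occupies leased commercial space → Operating License required.
(h) sells secondhand or consigned goods; employees 61 < 107; occupies leased commercial space → Compliance Authorization required.

General Business Authorization, Municipal Authorization, Operating License, Standard Registration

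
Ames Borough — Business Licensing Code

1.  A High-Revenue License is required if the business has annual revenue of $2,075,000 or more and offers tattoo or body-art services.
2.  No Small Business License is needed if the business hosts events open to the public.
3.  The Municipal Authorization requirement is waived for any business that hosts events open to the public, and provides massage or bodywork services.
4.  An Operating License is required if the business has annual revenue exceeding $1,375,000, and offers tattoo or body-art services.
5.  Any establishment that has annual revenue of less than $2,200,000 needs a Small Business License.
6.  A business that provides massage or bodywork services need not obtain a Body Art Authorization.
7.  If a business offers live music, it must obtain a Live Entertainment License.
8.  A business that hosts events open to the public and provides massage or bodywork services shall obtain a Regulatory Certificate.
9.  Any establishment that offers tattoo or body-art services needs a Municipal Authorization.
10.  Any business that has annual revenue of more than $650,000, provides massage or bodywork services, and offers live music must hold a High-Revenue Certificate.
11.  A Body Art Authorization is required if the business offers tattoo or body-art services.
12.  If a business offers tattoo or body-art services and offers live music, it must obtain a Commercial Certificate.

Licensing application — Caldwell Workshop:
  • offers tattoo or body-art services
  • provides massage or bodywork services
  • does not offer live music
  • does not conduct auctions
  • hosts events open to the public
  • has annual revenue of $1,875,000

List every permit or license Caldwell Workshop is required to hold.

Operating License, Regulatory Certificate

1. revenue $1,875,000 < $2,075,000; offers tattoo or body-art services → High-Revenue License not required.
2. hosts events open to the public → exempt from Small Business License.
3. hosts events open to the public; provides massage or bodywork services → exempt from Municipal Authorization.
4. revenue $1,875,000 > $1,375,000; offers tattoo or body-art services → Operating License required.
5. revenue $1,875,000 < $2,200,000 → Small Business License required.
6. provides massage or bodywork services → exempt from Body Art Authorization.
7. does not offer live music → Live Entertainment License not required.
8. hosts events open to the public; provides massage or bodywork services → Regulatory Certificate required.
9. offers tattoo or body-art services → Municipal Authorization required.
10. revenue $1,875,000 > $650,000; provides massage or bodywork services; does not offer live music → High-Revenue Certificate not required.
11. offers tattoo or body-art services → Body Art Authorization required.
12. offers tattoo or body-art services; does not offer live music → Commercial Certificate not required.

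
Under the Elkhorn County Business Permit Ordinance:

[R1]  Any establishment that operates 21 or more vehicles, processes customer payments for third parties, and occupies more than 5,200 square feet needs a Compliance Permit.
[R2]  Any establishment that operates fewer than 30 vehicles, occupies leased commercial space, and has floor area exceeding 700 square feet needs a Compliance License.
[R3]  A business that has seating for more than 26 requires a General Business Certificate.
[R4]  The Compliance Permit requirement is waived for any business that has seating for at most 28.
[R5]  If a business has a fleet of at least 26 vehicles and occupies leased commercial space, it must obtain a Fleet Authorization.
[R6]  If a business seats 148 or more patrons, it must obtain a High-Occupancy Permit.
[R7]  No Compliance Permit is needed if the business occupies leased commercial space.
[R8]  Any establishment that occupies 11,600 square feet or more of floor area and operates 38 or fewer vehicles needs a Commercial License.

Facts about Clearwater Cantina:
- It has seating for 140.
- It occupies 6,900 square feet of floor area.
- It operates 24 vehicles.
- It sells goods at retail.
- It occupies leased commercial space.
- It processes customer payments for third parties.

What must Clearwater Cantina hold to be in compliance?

Compliance License, General Business Certificate

[R1] vehicles 24 ≥ 21; processes customer payments for third parties; floor area 6,900 square feet > 5,200 square feet → Compliance Permit required.
[R2] vehicles 24 < 30; occupies leased commercial space; floor area 6,900 square feet > 700 square feet → Compliance License required.
[R3] seating 140 > 26 → General Business Certificate required.
[R4] seating 140 > 28 → Compliance Permit exemption does not apply.
[R5] vehicles 24 < 26; occupies leased commercial space → Fleet Authorization not required.
[R6] seating 140 < 148 → High-Occupancy Permit not required.
[R7] occupies leased commercial space → exempt from Compliance Permit.
[R8] floor area 6,900 square feet < 11,600 square feet; vehicles 24 ≤ 38 → Commercial License not required.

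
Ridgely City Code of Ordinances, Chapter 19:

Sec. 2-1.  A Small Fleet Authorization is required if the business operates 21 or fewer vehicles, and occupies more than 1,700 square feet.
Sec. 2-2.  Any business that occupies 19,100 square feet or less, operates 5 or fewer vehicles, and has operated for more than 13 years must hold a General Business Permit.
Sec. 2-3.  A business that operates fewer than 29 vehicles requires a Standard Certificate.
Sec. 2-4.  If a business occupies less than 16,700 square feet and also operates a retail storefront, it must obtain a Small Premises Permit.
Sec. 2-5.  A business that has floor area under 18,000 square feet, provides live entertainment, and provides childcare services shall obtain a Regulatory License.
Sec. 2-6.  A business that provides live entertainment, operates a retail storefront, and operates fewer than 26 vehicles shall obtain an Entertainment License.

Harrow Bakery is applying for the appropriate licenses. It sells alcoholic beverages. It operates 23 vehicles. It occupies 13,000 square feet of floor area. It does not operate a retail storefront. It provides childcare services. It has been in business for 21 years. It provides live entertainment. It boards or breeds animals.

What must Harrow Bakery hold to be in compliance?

Sec. 2-1. vehicles 23 > 21; floor area 13,000 square feet > 1,700 square feet → Small Fleet Authorization not required.
Sec. 2-2. floor area 13,000 square feet ≤ 19,100 square feet; vehicles 23 > 5; years in business 21 > 13 → General Business Permit not required.
Sec. 2-3. vehicles 23 < 29 → Standard Certificate required.
Sec. 2-4. floor area 13,000 square feet < 16,700 square feet; does not operate a retail storefront → Small Premises Permit not required.
Sec. 2-5. floor area 13,000 square feet < 18,000 square feet; provides live entertainment; provides childcare services → Regulatory License required.
Sec. 2-6. provides live entertainment; does not operate a retail storefront; vehicles 23 < 26 → Entertainment License not required.

Regulatory License, Standard Certificate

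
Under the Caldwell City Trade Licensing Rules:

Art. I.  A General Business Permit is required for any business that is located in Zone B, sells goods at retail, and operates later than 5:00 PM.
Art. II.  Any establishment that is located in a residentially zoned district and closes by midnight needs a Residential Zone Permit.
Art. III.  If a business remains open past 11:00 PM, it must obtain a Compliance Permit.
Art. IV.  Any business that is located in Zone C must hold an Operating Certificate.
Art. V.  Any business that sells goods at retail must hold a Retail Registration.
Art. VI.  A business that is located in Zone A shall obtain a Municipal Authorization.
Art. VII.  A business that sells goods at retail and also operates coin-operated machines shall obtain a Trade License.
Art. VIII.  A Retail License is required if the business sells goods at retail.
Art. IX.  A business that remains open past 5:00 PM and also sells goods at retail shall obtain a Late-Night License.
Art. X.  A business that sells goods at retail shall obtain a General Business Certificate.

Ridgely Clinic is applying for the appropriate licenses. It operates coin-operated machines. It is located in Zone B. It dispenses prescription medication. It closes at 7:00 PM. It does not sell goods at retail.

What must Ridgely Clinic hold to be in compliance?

None

Art. I. is located in Zone B; does not sell goods at retail; closes 7:00 PM, after 5:00 PM → General Business Permit not required.
Art. II. is located in Zone B (not: is located in a residentially zoned district); closes 7:00 PM, at/before midnight → Residential Zone Permit not required.
Art. III. closes 7:00 PM, at/before 11:00 PM → Compliance Permit not required.
Art. IV. is located in Zone B (not: is located in Zone C) → Operating Certificate not required.
Art. V. does not sell goods at retail → Retail Registration not required.
Art. VI. is located in Zone B (not: is located in Zone A) → Municipal Authorization not required.
Art. VII. does not sell goods at retail; operates coin-operated machines → Trade License not required.
Art. VIII. does not sell goods at retail → Retail License not required.
Art. IX. closes 7:00 PM, after 5:00 PM; does not sell goods at retail → Late-Night License not required.
Art. X. does not sell goods at retail → General Business Certificate not required.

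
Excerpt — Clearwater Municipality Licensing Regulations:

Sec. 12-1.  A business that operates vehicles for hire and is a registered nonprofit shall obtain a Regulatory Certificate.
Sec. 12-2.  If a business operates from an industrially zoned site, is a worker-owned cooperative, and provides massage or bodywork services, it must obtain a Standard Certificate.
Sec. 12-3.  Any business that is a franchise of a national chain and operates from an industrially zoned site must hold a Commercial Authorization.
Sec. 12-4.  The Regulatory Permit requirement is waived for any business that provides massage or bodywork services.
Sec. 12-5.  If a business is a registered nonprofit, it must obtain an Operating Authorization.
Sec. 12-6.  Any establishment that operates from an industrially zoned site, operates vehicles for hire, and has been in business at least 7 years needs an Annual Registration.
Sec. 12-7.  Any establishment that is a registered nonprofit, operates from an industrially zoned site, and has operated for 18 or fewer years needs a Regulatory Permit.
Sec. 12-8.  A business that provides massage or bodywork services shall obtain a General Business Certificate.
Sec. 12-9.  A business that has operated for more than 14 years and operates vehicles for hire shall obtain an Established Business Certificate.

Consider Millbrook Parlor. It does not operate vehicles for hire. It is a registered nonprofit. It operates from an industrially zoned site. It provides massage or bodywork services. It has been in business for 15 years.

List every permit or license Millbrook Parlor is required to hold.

Sec. 12-1. does not operate vehicles for hire; is a registered nonprofit → Regulatory Certificate not required.
Sec. 12-2. operates from an industrially zoned site; is a registered nonprofit (not: is a worker-owned cooperative); provides massage or bodywork services → Standard Certificate not required.
Sec. 12-3. is a registered nonprofit (not: is a franchise of a national chain); operates from an industrially zoned site → Commercial Authorization not required.
Sec. 12-4. provides massage or bodywork services → exempt from Regulatory Permit.
Sec. 12-5. is a registered nonprofit → Operating Authorization required.
Sec. 12-6. operates from an industrially zoned site; does not operate vehicles for hire; years in business 15 ≥ 7 → Annual Registration not required.
Sec. 12-7. is a registered nonprofit; operates from an industrially zoned site; years in business 15 ≤ 18 → Regulatory Permit required.
Sec. 12-8. provides massage or bodywork services → General Business Certificate required.
Sec. 12-9. years in business 15 > 14; does not operate vehicles for hire → Established Business Certificate not required.

General Business Certificate, Operating Authorization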